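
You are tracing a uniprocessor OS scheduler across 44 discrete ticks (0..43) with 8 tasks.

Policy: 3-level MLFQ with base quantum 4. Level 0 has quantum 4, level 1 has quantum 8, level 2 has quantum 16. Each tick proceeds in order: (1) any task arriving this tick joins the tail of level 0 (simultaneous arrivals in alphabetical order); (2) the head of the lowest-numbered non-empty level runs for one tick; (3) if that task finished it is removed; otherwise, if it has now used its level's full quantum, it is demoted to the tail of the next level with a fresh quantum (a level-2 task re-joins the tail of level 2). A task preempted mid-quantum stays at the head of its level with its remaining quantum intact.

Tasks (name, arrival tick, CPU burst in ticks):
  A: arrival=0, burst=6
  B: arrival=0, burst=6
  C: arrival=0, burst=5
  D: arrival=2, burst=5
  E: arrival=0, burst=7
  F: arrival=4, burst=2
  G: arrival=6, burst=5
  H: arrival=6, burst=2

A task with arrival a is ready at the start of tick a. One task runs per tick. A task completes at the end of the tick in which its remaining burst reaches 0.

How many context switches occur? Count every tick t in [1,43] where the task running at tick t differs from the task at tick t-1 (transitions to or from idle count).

t=0: L0/L1/L2 = ABCE/-/- → run A
t=1: L0/L1/L2 = ABCE/-/- → run A
t=2: L0/L1/L2 = ABCED/-/- → run A
t=3: L0/L1/L2 = ABCED/-/- → run A
t=4: L0/L1/L2 = BCEDF/A/- → run B
t=5: L0/L1/L2 = BCEDF/A/- → run B
t=6: L0/L1/L2 = BCEDFGH/A/- → run B
t=7: L0/L1/L2 = BCEDFGH/A/- → run B
t=8: L0/L1/L2 = CEDFGH/AB/- → run C
t=9: L0/L1/L2 = CEDFGH/AB/- → run C
t=10: L0/L1/L2 = CEDFGH/AB/- → run C
t=11: L0/L1/L2 = CEDFGH/AB/- → run C
t=12: L0/L1/L2 = EDFGH/ABC/- → run E
t=13: L0/L1/L2 = EDFGH/ABC/- → run E
t=14: L0/L1/L2 = EDFGH/ABC/- → run E
t=15: L0/L1/L2 = EDFGH/ABC/- → run E
t=16: L0/L1/L2 = DFGH/ABCE/- → run D
t=17: L0/L1/L2 = DFGH/ABCE/- → run D
t=18: L0/L1/L2 = DFGH/ABCE/- → run D
t=19: L0/L1/L2 = DFGH/ABCE/- → run D
t=20: L0/L1/L2 = FGH/ABCED/- → run F
t=21: L0/L1/L2 = FGH/ABCED/- → run F
t=22: L0/L1/L2 = GH/ABCED/- → run G
t=23: L0/L1/L2 = GH/ABCED/- → run G
t=24: L0/L1/L2 = GH/ABCED/- → run G
t=25: L0/L1/L2 = GH/ABCED/- → run G
t=26: L0/L1/L2 = H/ABCEDG/- → run H
t=27: L0/L1/L2 = H/ABCEDG/- → run H
t=28: L0/L1/L2 = -/ABCEDG/- → run A
t=29: L0/L1/L2 = -/ABCEDG/- → run A
t=30: L0/L1/L2 = -/BCEDG/- → run B
t=31: L0/L1/L2 = -/BCEDG/- → run B
t=32: L0/L1/L2 = -/CEDG/- → run C
t=33: L0/L1/L2 = -/EDG/- → run E
t=34: L0/L1/L2 = -/EDG/- → run E
t=35: L0/L1/L2 = -/EDG/- → run E
t=36: L0/L1/L2 = -/DG/- → run D
t=37: L0/L1/L2 = -/G/- → run G
t=38: (idle)
t=39: (idle)
t=40: (idle)
t=41: (idle)
t=42: (idle)
t=43: (idle)

context switches = 14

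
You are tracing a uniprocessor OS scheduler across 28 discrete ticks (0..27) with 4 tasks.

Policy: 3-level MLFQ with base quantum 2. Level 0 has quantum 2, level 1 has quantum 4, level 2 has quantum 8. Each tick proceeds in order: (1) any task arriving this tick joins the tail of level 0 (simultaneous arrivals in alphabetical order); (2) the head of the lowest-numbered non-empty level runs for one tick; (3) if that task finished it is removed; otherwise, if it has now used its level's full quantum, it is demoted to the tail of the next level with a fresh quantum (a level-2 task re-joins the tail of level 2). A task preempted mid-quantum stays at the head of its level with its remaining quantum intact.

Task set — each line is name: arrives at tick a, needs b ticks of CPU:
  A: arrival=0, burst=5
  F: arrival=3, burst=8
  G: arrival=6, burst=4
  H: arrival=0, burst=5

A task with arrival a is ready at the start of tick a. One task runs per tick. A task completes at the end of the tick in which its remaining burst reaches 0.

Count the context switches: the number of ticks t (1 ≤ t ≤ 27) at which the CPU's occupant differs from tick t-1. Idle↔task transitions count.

t=0: L0/L1/L2 = AH/-/- → run A
t=1: L0/L1/L2 = AH/-/- → run A
t=2: L0/L1/L2 = H/A/- → run H
t=3: L0/L1/L2 = HF/A/- → run H
t=4: L0/L1/L2 = F/AH/- → run F
t=5: L0/L1/L2 = F/AH/- → run F
t=6: L0/L1/L2 = G/AHF/- → run G
t=7: L0/L1/L2 = G/AHF/- → run G
t=8: L0/L1/L2 = -/AHFG/- → run A
t=9: L0/L1/L2 = -/AHFG/- → run A
t=10: L0/L1/L2 = -/AHFG/- → run A
t=11: L0/L1/L2 = -/HFG/- → run H
t=12: L0/L1/L2 = -/HFG/- → run H
t=13: L0/L1/L2 = -/HFG/- → run H
t=14: L0/L1/L2 = -/FG/- → run F
t=15: L0/L1/L2 = -/FG/- → run F
t=16: L0/L1/L2 = -/FG/- → run F
t=17: L0/L1/L2 = -/FG/- → run F
t=18: L0/L1/L2 = -/G/F → run G
t=19: L0/L1/L2 = -/G/F → run G
t=20: L0/L1/L2 = -/-/F → run F
t=21: L0/L1/L2 = -/-/F → run F
t=22: (idle)
t=23: (idle)
t=24: (idle)
t=25: (idle)
t=26: (idle)
t=27: (idle)

context switches = 9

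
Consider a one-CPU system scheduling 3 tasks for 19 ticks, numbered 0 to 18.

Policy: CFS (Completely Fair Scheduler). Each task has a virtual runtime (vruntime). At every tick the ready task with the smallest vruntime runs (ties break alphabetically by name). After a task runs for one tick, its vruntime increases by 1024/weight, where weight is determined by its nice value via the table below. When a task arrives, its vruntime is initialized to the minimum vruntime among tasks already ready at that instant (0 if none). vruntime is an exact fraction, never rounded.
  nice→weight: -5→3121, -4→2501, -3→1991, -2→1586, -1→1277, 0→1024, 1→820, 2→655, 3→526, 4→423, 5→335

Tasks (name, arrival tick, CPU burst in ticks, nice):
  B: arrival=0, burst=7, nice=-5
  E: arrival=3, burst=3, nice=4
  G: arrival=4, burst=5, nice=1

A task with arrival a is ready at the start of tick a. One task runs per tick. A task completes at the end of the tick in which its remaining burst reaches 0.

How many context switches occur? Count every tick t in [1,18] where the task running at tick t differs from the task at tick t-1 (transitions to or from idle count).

context switches = 9

t=0: vr[B=0] → run B
t=1: vr[B=1024/3121] → run B
t=2: vr[B=2048/3121] → run B
t=3: vr[B=3072/3121 E=3072/3121] → run B
t=4: vr[B=4096/3121 E=3072/3121 G=3072/3121] → run E
t=5: vr[B=4096/3121 E=4495360/1320183 G=3072/3121] → run G
t=6: vr[B=4096/3121 E=4495360/1320183 G=1428736/639805] → run B
t=7: vr[B=5120/3121 E=4495360/1320183 G=1428736/639805] → run B
t=8: vr[B=6144/3121 E=4495360/1320183 G=1428736/639805] → run B
t=9: vr[E=4495360/1320183 G=1428736/639805] → run G
t=10: vr[E=4495360/1320183 G=2227712/639805] → run E
t=11: vr[E=7691264/1320183 G=2227712/639805] → run G
t=12: vr[E=7691264/1320183 G=3026688/639805] → run G
t=13: vr[E=7691264/1320183 G=3825664/639805] → run E
t=14: vr[G=3825664/639805] → run G
t=15: (idle)
t=16: (idle)
t=17: (idle)
t=18: (idle)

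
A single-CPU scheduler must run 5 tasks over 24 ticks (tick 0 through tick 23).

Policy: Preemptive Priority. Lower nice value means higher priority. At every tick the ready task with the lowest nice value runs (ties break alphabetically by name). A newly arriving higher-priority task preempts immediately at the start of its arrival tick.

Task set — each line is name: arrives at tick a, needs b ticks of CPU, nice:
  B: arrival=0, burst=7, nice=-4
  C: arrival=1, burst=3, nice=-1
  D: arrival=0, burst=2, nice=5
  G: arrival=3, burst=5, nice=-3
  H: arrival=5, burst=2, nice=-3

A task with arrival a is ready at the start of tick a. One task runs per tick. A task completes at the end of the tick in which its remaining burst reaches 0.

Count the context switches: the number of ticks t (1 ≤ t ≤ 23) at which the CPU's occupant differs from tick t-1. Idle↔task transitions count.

context switches = 5

t=0: ready={B,D} → run B
t=1: ready={B,C,D} → run B
t=2: ready={B,C,D} → run B
t=3: ready={B,C,D,G} → run B
t=4: ready={B,C,D,G} → run B
t=5: ready={B,C,D,G,H} → run B
t=6: ready={B,C,D,G,H} → run B
t=7: ready={C,D,G,H} → run G
t=8: ready={C,D,G,H} → run G
t=9: ready={C,D,G,H} → run G
t=10: ready={C,D,G,H} → run G
t=11: ready={C,D,G,H} → run G
t=12: ready={C,D,H} → run H
t=13: ready={C,D,H} → run H
t=14: ready={C,D} → run C
t=15: ready={C,D} → run C
t=16: ready={C,D} → run C
t=17: ready={D} → run D
t=18: ready={D} → run D
t=19: (idle)
t=20: (idle)
t=21: (idle)
t=22: (idle)
t=23: (idle)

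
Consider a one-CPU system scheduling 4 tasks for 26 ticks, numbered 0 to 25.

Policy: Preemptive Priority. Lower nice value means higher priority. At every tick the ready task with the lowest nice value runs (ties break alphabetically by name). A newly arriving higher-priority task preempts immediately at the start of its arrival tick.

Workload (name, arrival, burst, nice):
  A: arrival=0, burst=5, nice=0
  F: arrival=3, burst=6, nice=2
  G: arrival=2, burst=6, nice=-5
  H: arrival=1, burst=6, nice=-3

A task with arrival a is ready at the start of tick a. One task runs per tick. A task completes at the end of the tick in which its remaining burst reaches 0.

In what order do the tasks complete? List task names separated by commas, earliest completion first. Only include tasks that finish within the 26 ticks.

t=0: ready={A} → run A
t=1: ready={A,H} → run H
t=2: ready={A,G,H} → run G
t=3: ready={A,F,G,H} → run G
t=4: ready={A,F,G,H} → run G
t=5: ready={A,F,G,H} → run G
t=6: ready={A,F,G,H} → run G
t=7: ready={A,F,G,H} → run G
t=8: ready={A,F,H} → run H
t=9: ready={A,F,H} → run H
t=10: ready={A,F,H} → run H
t=11: ready={A,F,H} → run H
t=12: ready={A,F,H} → run H
t=13: ready={A,F} → run A
t=14: ready={A,F} → run A
t=15: ready={A,F} → run A
t=16: ready={A,F} → run A
t=17: ready={F} → run F
t=18: ready={F} → run F
t=19: ready={F} → run F
t=20: ready={F} → run F
t=21: ready={F} → run F
t=22: ready={F} → run F
t=23: (idle)
t=24: (idle)
t=25: (idle)

completion order = G, H, A, F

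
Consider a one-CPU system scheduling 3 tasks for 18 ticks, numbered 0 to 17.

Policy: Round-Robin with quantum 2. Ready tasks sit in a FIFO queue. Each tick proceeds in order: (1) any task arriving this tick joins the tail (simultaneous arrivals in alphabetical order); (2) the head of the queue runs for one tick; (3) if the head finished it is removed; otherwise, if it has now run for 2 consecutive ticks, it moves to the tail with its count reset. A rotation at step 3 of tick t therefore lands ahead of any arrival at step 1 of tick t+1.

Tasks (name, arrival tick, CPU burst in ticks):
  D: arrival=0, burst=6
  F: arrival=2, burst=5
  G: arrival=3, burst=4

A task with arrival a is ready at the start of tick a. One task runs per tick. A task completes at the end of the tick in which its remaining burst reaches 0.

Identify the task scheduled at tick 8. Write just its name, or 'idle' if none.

t=0: queue=[D] q_used=0 → run D
t=1: queue=[D] q_used=1 → run D
t=2: queue=[D,F] q_used=0 → run D
t=3: queue=[D,F,G] q_used=1 → run D
t=4: queue=[F,G,D] q_used=0 → run F
t=5: queue=[F,G,D] q_used=1 → run F
t=6: queue=[G,D,F] q_used=0 → run G
t=7: queue=[G,D,F] q_used=1 → run G
t=8: queue=[D,F,G] q_used=0 → run D
t=9: queue=[D,F,G] q_used=1 → run D
t=10: queue=[F,G] q_used=0 → run F
t=11: queue=[F,G] q_used=1 → run F
t=12: queue=[G,F] q_used=0 → run G
t=13: queue=[G,F] q_used=1 → run G
t=14: queue=[F] q_used=0 → run F
t=15: (idle)
t=16: (idle)
t=17: (idle)

running at tick 8 = D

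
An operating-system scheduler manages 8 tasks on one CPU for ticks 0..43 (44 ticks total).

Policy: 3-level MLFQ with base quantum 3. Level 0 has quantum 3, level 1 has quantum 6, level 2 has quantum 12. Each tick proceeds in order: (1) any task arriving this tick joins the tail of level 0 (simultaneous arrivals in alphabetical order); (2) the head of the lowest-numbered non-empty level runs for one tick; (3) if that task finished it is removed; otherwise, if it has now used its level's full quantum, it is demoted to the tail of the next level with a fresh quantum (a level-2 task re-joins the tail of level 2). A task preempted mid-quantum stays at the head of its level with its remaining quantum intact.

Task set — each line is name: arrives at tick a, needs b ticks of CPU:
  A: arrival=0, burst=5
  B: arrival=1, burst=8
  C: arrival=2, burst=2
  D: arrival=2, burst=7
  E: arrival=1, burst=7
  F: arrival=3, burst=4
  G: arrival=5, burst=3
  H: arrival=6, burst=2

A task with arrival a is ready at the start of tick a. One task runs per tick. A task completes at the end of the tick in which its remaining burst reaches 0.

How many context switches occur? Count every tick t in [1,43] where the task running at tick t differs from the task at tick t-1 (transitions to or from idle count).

context switches = 13

t=0: L0/L1/L2 = A/-/- → run A
t=1: L0/L1/L2 = ABE/-/- → run A
t=2: L0/L1/L2 = ABECD/-/- → run A
t=3: L0/L1/L2 = BECDF/A/- → run B
t=4: L0/L1/L2 = BECDF/A/- → run B
t=5: L0/L1/L2 = BECDFG/A/- → run B
t=6: L0/L1/L2 = ECDFGH/AB/- → run E
t=7: L0/L1/L2 = ECDFGH/AB/- → run E
t=8: L0/L1/L2 = ECDFGH/AB/- → run E
t=9: L0/L1/L2 = CDFGH/ABE/- → run C
t=10: L0/L1/L2 = CDFGH/ABE/- → run C
t=11: L0/L1/L2 = DFGH/ABE/- → run D
t=12: L0/L1/L2 = DFGH/ABE/- → run D
t=13: L0/L1/L2 = DFGH/ABE/- → run D
t=14: L0/L1/L2 = FGH/ABED/- → run F
t=15: L0/L1/L2 = FGH/ABED/- → run F
t=16: L0/L1/L2 = FGH/ABED/- → run F
t=17: L0/L1/L2 = GH/ABEDF/- → run G
t=18: L0/L1/L2 = GH/ABEDF/- → run G
t=19: L0/L1/L2 = GH/ABEDF/- → run G
t=20: L0/L1/L2 = H/ABEDF/- → run H
t=21: L0/L1/L2 = H/ABEDF/- → run H
t=22: L0/L1/L2 = -/ABEDF/- → run A
t=23: L0/L1/L2 = -/ABEDF/- → run A
t=24: L0/L1/L2 = -/BEDF/- → run B
t=25: L0/L1/L2 = -/BEDF/- → run B
t=26: L0/L1/L2 = -/BEDF/- → run B
t=27: L0/L1/L2 = -/BEDF/- → run B
t=28: L0/L1/L2 = -/BEDF/- → run B
t=29: L0/L1/L2 = -/EDF/- → run E
t=30: L0/L1/L2 = -/EDF/- → run E
t=31: L0/L1/L2 = -/EDF/- → run E
t=32: L0/L1/L2 = -/EDF/- → run E
t=33: L0/L1/L2 = -/DF/- → run D
t=34: L0/L1/L2 = -/DF/- → run D
t=35: L0/L1/L2 = -/DF/- → run D
t=36: L0/L1/L2 = -/DF/- → run D
t=37: L0/L1/L2 = -/F/- → run F
t=38: (idle)
t=39: (idle)
t=40: (idle)
t=41: (idle)
t=42: (idle)
t=43: (idle)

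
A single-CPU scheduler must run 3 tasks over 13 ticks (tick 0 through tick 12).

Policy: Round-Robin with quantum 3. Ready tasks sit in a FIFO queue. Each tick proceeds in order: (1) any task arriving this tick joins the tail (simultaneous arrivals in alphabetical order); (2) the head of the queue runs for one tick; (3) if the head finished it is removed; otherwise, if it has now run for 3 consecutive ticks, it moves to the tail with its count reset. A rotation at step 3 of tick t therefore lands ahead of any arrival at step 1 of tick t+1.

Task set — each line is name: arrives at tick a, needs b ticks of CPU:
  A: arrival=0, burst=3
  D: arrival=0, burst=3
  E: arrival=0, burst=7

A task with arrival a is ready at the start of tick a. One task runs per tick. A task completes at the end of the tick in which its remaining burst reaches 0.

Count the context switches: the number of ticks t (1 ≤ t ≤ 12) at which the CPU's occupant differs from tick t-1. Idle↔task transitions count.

t=0: queue=[A,D,E] q_used=0 → run A
t=1: queue=[A,D,E] q_used=1 → run A
t=2: queue=[A,D,E] q_used=2 → run A
t=3: queue=[D,E] q_used=0 → run D
t=4: queue=[D,E] q_used=1 → run D
t=5: queue=[D,E] q_used=2 → run D
t=6: queue=[E] q_used=0 → run E
t=7: queue=[E] q_used=1 → run E
t=8: queue=[E] q_used=2 → run E
t=9: queue=[E] q_used=0 → run E
t=10: queue=[E] q_used=1 → run E
t=11: queue=[E] q_used=2 → run E
t=12: queue=[E] q_used=0 → run E

context switches = 2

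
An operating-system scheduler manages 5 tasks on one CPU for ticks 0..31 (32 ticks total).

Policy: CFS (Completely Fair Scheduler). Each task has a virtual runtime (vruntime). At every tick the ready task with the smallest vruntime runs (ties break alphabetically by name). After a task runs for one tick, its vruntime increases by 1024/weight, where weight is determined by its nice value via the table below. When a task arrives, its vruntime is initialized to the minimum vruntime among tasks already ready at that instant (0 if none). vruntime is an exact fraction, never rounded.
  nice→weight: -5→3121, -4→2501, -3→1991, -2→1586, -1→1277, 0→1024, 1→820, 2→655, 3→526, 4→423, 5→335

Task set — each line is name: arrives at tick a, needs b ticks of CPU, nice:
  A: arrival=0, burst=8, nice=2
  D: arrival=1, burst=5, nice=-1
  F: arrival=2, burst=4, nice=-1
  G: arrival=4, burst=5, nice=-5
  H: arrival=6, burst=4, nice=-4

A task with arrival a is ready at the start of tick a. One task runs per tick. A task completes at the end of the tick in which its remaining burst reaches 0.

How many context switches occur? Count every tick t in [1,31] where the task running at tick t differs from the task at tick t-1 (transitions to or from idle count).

context switches = 22

t=0: vr[A=0] → run A
t=1: vr[A=1024/655 D=1024/655] → run A
t=2: vr[A=2048/655 D=1024/655 F=1024/655] → run D
t=3: vr[A=2048/655 D=1978368/836435 F=1024/655] → run F
t=4: vr[A=2048/655 D=1978368/836435 F=1978368/836435 G=1978368/836435] → run D
t=5: vr[A=2048/655 D=2649088/836435 F=1978368/836435 G=1978368/836435] → run F
t=6: vr[A=2048/655 D=2649088/836435 F=2649088/836435 G=1978368/836435 H=1978368/836435] → run G
t=7: vr[A=2048/655 D=2649088/836435 F=2649088/836435 G=7030995968/2610513635 H=1978368/836435] → run H
t=8: vr[A=2048/655 D=2649088/836435 F=2649088/836435 G=7030995968/2610513635 H=5804407808/2091923935] → run G
t=9: vr[A=2048/655 D=2649088/836435 F=2649088/836435 G=7887505408/2610513635 H=5804407808/2091923935] → run H
t=10: vr[A=2048/655 D=2649088/836435 F=2649088/836435 G=7887505408/2610513635 H=6660917248/2091923935] → run G
t=11: vr[A=2048/655 D=2649088/836435 F=2649088/836435 G=8744014848/2610513635 H=6660917248/2091923935] → run A
t=12: vr[A=3072/655 D=2649088/836435 F=2649088/836435 G=8744014848/2610513635 H=6660917248/2091923935] → run D
t=13: vr[A=3072/655 D=3319808/836435 F=2649088/836435 G=8744014848/2610513635 H=6660917248/2091923935] → run F
t=14: vr[A=3072/655 D=3319808/836435 F=3319808/836435 G=8744014848/2610513635 H=6660917248/2091923935] → run H
t=15: vr[A=3072/655 D=3319808/836435 F=3319808/836435 G=8744014848/2610513635 H=7517426688/2091923935] → run G
t=16: vr[A=3072/655 D=3319808/836435 F=3319808/836435 G=9600524288/2610513635 H=7517426688/2091923935] → run H
t=17: vr[A=3072/655 D=3319808/836435 F=3319808/836435 G=9600524288/2610513635] → run G
t=18: vr[A=3072/655 D=3319808/836435 F=3319808/836435] → run D
t=19: vr[A=3072/655 D=3990528/836435 F=3319808/836435] → run F
t=20: vr[A=3072/655 D=3990528/836435] → run A
t=21: vr[A=4096/655 D=3990528/836435] → run D
t=22: vr[A=4096/655] → run A
t=23: vr[A=1024/131] → run A
t=24: vr[A=6144/655] → run A
t=25: vr[A=7168/655] → run A
t=26: (idle)
t=27: (idle)
t=28: (idle)
t=29: (idle)
t=30: (idle)
t=31: (idle)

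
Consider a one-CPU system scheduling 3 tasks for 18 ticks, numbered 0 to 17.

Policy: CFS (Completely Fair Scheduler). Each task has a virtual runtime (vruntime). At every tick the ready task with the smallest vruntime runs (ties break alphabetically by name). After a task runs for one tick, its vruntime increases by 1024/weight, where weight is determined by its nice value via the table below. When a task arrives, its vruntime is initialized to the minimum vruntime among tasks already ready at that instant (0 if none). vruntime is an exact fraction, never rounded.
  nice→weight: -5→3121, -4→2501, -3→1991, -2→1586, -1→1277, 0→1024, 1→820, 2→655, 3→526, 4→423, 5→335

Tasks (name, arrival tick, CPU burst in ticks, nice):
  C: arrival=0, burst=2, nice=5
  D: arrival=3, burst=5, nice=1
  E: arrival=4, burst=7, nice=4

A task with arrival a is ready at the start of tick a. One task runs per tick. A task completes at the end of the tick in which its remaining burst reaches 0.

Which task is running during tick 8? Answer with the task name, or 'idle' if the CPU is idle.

t=0: vr[C=0] → run C
t=1: vr[C=1024/335] → run C
t=2: (idle)
t=3: vr[D=0] → run D
t=4: vr[D=256/205 E=256/205] → run D
t=5: vr[D=512/205 E=256/205] → run E
t=6: vr[D=512/205 E=318208/86715] → run D
t=7: vr[D=768/205 E=318208/86715] → run E
t=8: vr[D=768/205 E=528128/86715] → run D
t=9: vr[D=1024/205 E=528128/86715] → run D
t=10: vr[E=528128/86715] → run E
t=11: vr[E=246016/28905] → run E
t=12: vr[E=947968/86715] → run E
t=13: vr[E=1157888/86715] → run E
t=14: vr[E=455936/28905] → run E
t=15: (idle)
t=16: (idle)
t=17: (idle)

running at tick 8 = D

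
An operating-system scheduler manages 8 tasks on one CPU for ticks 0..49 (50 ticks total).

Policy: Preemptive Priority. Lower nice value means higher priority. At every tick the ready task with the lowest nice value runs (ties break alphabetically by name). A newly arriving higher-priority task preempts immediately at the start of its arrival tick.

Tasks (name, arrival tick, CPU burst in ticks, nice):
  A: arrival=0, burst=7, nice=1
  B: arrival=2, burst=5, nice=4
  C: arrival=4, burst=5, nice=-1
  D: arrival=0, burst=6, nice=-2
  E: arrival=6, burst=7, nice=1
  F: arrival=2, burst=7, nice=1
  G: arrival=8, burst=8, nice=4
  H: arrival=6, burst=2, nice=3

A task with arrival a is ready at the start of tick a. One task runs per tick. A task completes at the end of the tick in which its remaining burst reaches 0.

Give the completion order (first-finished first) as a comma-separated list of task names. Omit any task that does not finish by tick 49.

completion order = D, C, A, E, F, H, B, G

t=0: ready={A,D} → run D
t=1: ready={A,D} → run D
t=2: ready={A,B,D,F} → run D
t=3: ready={A,B,D,F} → run D
t=4: ready={A,B,C,D,F} → run D
t=5: ready={A,B,C,D,F} → run D
t=6: ready={A,B,C,E,F,H} → run C
t=7: ready={A,B,C,E,F,H} → run C
t=8: ready={A,B,C,E,F,G,H} → run C
t=9: ready={A,B,C,E,F,G,H} → run C
t=10: ready={A,B,C,E,F,G,H} → run C
t=11: ready={A,B,E,F,G,H} → run A
t=12: ready={A,B,E,F,G,H} → run A
t=13: ready={A,B,E,F,G,H} → run A
t=14: ready={A,B,E,F,G,H} → run A
t=15: ready={A,B,E,F,G,H} → run A
t=16: ready={A,B,E,F,G,H} → run A
t=17: ready={A,B,E,F,G,H} → run A
t=18: ready={B,E,F,G,H} → run E
t=19: ready={B,E,F,G,H} → run E
t=20: ready={B,E,F,G,H} → run E
t=21: ready={B,E,F,G,H} → run E
t=22: ready={B,E,F,G,H} → run E
t=23: ready={B,E,F,G,H} → run E
t=24: ready={B,E,F,G,H} → run E
t=25: ready={B,F,G,H} → run F
t=26: ready={B,F,G,H} → run F
t=27: ready={B,F,G,H} → run F
t=28: ready={B,F,G,H} → run F
t=29: ready={B,F,G,H} → run F
t=30: ready={B,F,G,H} → run F
t=31: ready={B,F,G,H} → run F
t=32: ready={B,G,H} → run H
t=33: ready={B,G,H} → run H
t=34: ready={B,G} → run B
t=35: ready={B,G} → run B
t=36: ready={B,G} → run B
t=37: ready={B,G} → run B
t=38: ready={B,G} → run B
t=39: ready={G} → run G
t=40: ready={G} → run G
t=41: ready={G} → run G
t=42: ready={G} → run G
t=43: ready={G} → run G
t=44: ready={G} → run G
t=45: ready={G} → run G
t=46: ready={G} → run G
t=47: (idle)
t=48: (idle)
t=49: (idle)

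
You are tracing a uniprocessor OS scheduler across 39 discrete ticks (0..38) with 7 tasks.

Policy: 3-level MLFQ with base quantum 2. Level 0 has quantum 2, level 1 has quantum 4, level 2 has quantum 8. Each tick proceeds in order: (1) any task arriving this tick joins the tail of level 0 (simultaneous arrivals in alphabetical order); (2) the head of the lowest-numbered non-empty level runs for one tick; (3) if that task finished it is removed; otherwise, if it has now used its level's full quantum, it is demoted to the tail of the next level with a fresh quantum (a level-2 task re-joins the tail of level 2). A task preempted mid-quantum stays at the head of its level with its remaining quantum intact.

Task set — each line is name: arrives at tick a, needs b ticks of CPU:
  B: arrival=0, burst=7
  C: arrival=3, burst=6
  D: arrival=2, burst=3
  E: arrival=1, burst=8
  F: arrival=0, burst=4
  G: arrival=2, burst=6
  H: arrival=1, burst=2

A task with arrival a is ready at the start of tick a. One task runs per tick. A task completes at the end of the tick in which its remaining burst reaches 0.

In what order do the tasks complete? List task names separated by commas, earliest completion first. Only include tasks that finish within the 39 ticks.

completion order = H, F, D, G, C, B, E

t=0: L0/L1/L2 = BF/-/- → run B
t=1: L0/L1/L2 = BFEH/-/- → run B
t=2: L0/L1/L2 = FEHDG/B/- → run F
t=3: L0/L1/L2 = FEHDGC/B/- → run F
t=4: L0/L1/L2 = EHDGC/BF/- → run E
t=5: L0/L1/L2 = EHDGC/BF/- → run E
t=6: L0/L1/L2 = HDGC/BFE/- → run H
t=7: L0/L1/L2 = HDGC/BFE/- → run H
t=8: L0/L1/L2 = DGC/BFE/- → run D
t=9: L0/L1/L2 = DGC/BFE/- → run D
t=10: L0/L1/L2 = GC/BFED/- → run G
t=11: L0/L1/L2 = GC/BFED/- → run G
t=12: L0/L1/L2 = C/BFEDG/- → run C
t=13: L0/L1/L2 = C/BFEDG/- → run C
t=14: L0/L1/L2 = -/BFEDGC/- → run B
t=15: L0/L1/L2 = -/BFEDGC/- → run B
t=16: L0/L1/L2 = -/BFEDGC/- → run B
t=17: L0/L1/L2 = -/BFEDGC/- → run B
t=18: L0/L1/L2 = -/FEDGC/B → run F
t=19: L0/L1/L2 = -/FEDGC/B → run F
t=20: L0/L1/L2 = -/EDGC/B → run E
t=21: L0/L1/L2 = -/EDGC/B → run E
t=22: L0/L1/L2 = -/EDGC/B → run E
t=23: L0/L1/L2 = -/EDGC/B → run E
t=24: L0/L1/L2 = -/DGC/BE → run D
t=25: L0/L1/L2 = -/GC/BE → run G
t=26: L0/L1/L2 = -/GC/BE → run G
t=27: L0/L1/L2 = -/GC/BE → run G
t=28: L0/L1/L2 = -/GC/BE → run G
t=29: L0/L1/L2 = -/C/BE → run C
t=30: L0/L1/L2 = -/C/BE → run C
t=31: L0/L1/L2 = -/C/BE → run C
t=32: L0/L1/L2 = -/C/BE → run C
t=33: L0/L1/L2 = -/-/BE → run B
t=34: L0/L1/L2 = -/-/E → run E
t=35: L0/L1/L2 = -/-/E → run E
t=36: (idle)
t=37: (idle)
t=38: (idle)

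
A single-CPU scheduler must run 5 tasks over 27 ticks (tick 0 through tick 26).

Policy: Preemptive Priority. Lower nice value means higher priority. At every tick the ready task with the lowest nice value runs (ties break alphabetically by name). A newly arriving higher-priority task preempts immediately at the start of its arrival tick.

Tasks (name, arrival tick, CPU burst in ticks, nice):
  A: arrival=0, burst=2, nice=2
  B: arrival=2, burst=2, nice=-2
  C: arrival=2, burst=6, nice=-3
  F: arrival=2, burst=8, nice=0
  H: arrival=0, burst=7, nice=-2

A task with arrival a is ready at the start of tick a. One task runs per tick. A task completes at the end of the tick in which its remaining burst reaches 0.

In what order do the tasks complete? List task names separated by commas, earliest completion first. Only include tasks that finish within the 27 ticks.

completion order = C, B, H, F, A

t=0: ready={A,H} → run H
t=1: ready={A,H} → run H
t=2: ready={A,B,C,F,H} → run C
t=3: ready={A,B,C,F,H} → run C
t=4: ready={A,B,C,F,H} → run C
t=5: ready={A,B,C,F,H} → run C
t=6: ready={A,B,C,F,H} → run C
t=7: ready={A,B,C,F,H} → run C
t=8: ready={A,B,F,H} → run B
t=9: ready={A,B,F,H} → run B
t=10: ready={A,F,H} → run H
t=11: ready={A,F,H} → run H
t=12: ready={A,F,H} → run H
t=13: ready={A,F,H} → run H
t=14: ready={A,F,H} → run H
t=15: ready={A,F} → run F
t=16: ready={A,F} → run F
t=17: ready={A,F} → run F
t=18: ready={A,F} → run F
t=19: ready={A,F} → run F
t=20: ready={A,F} → run F
t=21: ready={A,F} → run F
t=22: ready={A,F} → run F
t=23: ready={A} → run A
t=24: ready={A} → run A
t=25: (idle)
t=26: (idle)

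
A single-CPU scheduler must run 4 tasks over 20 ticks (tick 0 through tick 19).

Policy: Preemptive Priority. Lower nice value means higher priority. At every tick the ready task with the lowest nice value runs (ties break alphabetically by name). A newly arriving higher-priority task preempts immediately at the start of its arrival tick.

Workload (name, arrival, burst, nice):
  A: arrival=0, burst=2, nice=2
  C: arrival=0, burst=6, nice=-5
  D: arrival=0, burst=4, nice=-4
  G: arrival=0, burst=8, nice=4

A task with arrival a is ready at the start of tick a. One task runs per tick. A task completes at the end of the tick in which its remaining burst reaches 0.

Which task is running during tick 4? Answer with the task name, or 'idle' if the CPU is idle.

t=0: ready={A,C,D,G} → run C
t=1: ready={A,C,D,G} → run C
t=2: ready={A,C,D,G} → run C
t=3: ready={A,C,D,G} → run C
t=4: ready={A,C,D,G} → run C
t=5: ready={A,C,D,G} → run C
t=6: ready={A,D,G} → run D
t=7: ready={A,D,G} → run D
t=8: ready={A,D,G} → run D
t=9: ready={A,D,G} → run D
t=10: ready={A,G} → run A
t=11: ready={A,G} → run A
t=12: ready={G} → run G
t=13: ready={G} → run G
t=14: ready={G} → run G
t=15: ready={G} → run G
t=16: ready={G} → run G
t=17: ready={G} → run G
t=18: ready={G} → run G
t=19: ready={G} → run G

running at tick 4 = C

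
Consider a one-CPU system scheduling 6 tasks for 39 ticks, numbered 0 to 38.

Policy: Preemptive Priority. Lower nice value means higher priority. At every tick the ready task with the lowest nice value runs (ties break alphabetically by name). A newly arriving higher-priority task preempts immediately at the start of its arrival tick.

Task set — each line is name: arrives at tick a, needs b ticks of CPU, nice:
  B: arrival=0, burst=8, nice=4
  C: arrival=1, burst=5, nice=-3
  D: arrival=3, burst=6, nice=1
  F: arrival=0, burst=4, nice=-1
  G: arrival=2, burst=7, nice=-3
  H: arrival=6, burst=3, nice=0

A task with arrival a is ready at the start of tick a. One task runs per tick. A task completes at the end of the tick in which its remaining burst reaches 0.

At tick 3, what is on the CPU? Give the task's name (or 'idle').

t=0: ready={B,F} → run F
t=1: ready={B,C,F} → run C
t=2: ready={B,C,F,G} → run C
t=3: ready={B,C,D,F,G} → run C
t=4: ready={B,C,D,F,G} → run C
t=5: ready={B,C,D,F,G} → run C
t=6: ready={B,D,F,G,H} → run G
t=7: ready={B,D,F,G,H} → run G
t=8: ready={B,D,F,G,H} → run G
t=9: ready={B,D,F,G,H} → run G
t=10: ready={B,D,F,G,H} → run G
t=11: ready={B,D,F,G,H} → run G
t=12: ready={B,D,F,G,H} → run G
t=13: ready={B,D,F,H} → run F
t=14: ready={B,D,F,H} → run F
t=15: ready={B,D,F,H} → run F
t=16: ready={B,D,H} → run H
t=17: ready={B,D,H} → run H
t=18: ready={B,D,H} → run H
t=19: ready={B,D} → run D
t=20: ready={B,D} → run D
t=21: ready={B,D} → run D
t=22: ready={B,D} → run D
t=23: ready={B,D} → run D
t=24: ready={B,D} → run D
t=25: ready={B} → run B
t=26: ready={B} → run B
t=27: ready={B} → run B
t=28: ready={B} → run B
t=29: ready={B} → run B
t=30: ready={B} → run B
t=31: ready={B} → run B
t=32: ready={B} → run B
t=33: (idle)
t=34: (idle)
t=35: (idle)
t=36: (idle)
t=37: (idle)
t=38: (idle)

running at tick 3 = C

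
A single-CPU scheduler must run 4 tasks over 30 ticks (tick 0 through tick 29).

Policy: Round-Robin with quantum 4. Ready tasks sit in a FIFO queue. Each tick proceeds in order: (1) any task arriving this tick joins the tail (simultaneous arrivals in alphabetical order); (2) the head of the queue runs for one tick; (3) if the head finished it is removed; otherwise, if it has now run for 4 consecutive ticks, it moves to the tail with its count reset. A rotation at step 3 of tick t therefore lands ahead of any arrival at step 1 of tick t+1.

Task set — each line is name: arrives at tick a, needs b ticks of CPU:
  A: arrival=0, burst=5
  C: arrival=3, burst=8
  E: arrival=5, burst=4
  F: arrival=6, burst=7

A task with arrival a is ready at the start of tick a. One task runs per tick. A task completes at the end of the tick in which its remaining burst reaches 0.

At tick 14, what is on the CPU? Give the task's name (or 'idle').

t=0: queue=[A] q_used=0 → run A
t=1: queue=[A] q_used=1 → run A
t=2: queue=[A] q_used=2 → run A
t=3: queue=[A,C] q_used=3 → run A
t=4: queue=[C,A] q_used=0 → run C
t=5: queue=[C,A,E] q_used=1 → run C
t=6: queue=[C,A,E,F] q_used=2 → run C
t=7: queue=[C,A,E,F] q_used=3 → run C
t=8: queue=[A,E,F,C] q_used=0 → run A
t=9: queue=[E,F,C] q_used=0 → run E
t=10: queue=[E,F,C] q_used=1 → run E
t=11: queue=[E,F,C] q_used=2 → run E
t=12: queue=[E,F,C] q_used=3 → run E
t=13: queue=[F,C] q_used=0 → run F
t=14: queue=[F,C] q_used=1 → run F
t=15: queue=[F,C] q_used=2 → run F
t=16: queue=[F,C] q_used=3 → run F
t=17: queue=[C,F] q_used=0 → run C
t=18: queue=[C,F] q_used=1 → run C
t=19: queue=[C,F] q_used=2 → run C
t=20: queue=[C,F] q_used=3 → run C
t=21: queue=[F] q_used=0 → run F
t=22: queue=[F] q_used=1 → run F
t=23: queue=[F] q_used=2 → run F
t=24: (idle)
t=25: (idle)
t=26: (idle)
t=27: (idle)
t=28: (idle)
t=29: (idle)

running at tick 14 = F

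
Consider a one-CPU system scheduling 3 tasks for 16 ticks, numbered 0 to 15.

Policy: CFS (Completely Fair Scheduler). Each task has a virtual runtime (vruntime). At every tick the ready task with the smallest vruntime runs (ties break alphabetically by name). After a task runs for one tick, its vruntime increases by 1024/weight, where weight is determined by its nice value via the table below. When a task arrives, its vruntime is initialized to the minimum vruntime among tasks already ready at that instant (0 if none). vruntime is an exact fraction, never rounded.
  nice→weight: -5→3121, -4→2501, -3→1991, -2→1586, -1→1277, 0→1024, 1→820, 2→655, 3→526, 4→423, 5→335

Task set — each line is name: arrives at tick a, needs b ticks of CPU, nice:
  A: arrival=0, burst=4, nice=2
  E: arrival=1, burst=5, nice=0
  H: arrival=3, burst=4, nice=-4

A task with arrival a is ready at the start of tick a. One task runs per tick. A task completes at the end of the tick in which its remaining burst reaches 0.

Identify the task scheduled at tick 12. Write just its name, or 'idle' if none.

running at tick 12 = E

t=0: vr[A=0] → run A
t=1: vr[A=1024/655 E=1024/655] → run A
t=2: vr[A=2048/655 E=1024/655] → run E
t=3: vr[A=2048/655 E=1679/655 H=1679/655] → run E
t=4: vr[A=2048/655 E=2334/655 H=1679/655] → run H
t=5: vr[A=2048/655 E=2334/655 H=4869899/1638155] → run H
t=6: vr[A=2048/655 E=2334/655 H=5540619/1638155] → run A
t=7: vr[A=3072/655 E=2334/655 H=5540619/1638155] → run H
t=8: vr[A=3072/655 E=2334/655 H=6211339/1638155] → run E
t=9: vr[A=3072/655 E=2989/655 H=6211339/1638155] → run H
t=10: vr[A=3072/655 E=2989/655] → run E
t=11: vr[A=3072/655 E=3644/655] → run A
t=12: vr[E=3644/655] → run E
t=13: (idle)
t=14: (idle)
t=15: (idle)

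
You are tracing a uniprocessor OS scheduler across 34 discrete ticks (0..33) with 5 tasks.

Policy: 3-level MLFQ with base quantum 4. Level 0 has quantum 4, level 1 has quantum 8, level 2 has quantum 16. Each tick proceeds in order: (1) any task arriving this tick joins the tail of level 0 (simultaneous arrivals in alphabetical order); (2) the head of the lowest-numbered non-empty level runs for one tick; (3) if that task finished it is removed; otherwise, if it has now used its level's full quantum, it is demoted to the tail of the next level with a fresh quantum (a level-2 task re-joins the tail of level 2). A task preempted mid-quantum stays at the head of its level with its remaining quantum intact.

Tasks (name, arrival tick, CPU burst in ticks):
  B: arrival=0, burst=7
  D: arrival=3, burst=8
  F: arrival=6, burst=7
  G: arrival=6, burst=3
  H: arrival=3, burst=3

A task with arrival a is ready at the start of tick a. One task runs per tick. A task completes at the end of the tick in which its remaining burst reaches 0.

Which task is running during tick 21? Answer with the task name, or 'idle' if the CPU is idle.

running at tick 21 = D

t=0: L0/L1/L2 = B/-/- → run B
t=1: L0/L1/L2 = B/-/- → run B
t=2: L0/L1/L2 = B/-/- → run B
t=3: L0/L1/L2 = BDH/-/- → run B
t=4: L0/L1/L2 = DH/B/- → run D
t=5: L0/L1/L2 = DH/B/- → run D
t=6: L0/L1/L2 = DHFG/B/- → run D
t=7: L0/L1/L2 = DHFG/B/- → run D
t=8: L0/L1/L2 = HFG/BD/- → run H
t=9: L0/L1/L2 = HFG/BD/- → run H
t=10: L0/L1/L2 = HFG/BD/- → run H
t=11: L0/L1/L2 = FG/BD/- → run F
t=12: L0/L1/L2 = FG/BD/- → run F
t=13: L0/L1/L2 = FG/BD/- → run F
t=14: L0/L1/L2 = FG/BD/- → run F
t=15: L0/L1/L2 = G/BDF/- → run G
t=16: L0/L1/L2 = G/BDF/- → run G
t=17: L0/L1/L2 = G/BDF/- → run G
t=18: L0/L1/L2 = -/BDF/- → run B
t=19: L0/L1/L2 = -/BDF/- → run B
t=20: L0/L1/L2 = -/BDF/- → run B
t=21: L0/L1/L2 = -/DF/- → run D
t=22: L0/L1/L2 = -/DF/- → run D
t=23: L0/L1/L2 = -/DF/- → run D
t=24: L0/L1/L2 = -/DF/- → run D
t=25: L0/L1/L2 = -/F/- → run F
t=26: L0/L1/L2 = -/F/- → run F
t=27: L0/L1/L2 = -/F/- → run F
t=28: (idle)
t=29: (idle)
t=30: (idle)
t=31: (idle)
t=32: (idle)
t=33: (idle)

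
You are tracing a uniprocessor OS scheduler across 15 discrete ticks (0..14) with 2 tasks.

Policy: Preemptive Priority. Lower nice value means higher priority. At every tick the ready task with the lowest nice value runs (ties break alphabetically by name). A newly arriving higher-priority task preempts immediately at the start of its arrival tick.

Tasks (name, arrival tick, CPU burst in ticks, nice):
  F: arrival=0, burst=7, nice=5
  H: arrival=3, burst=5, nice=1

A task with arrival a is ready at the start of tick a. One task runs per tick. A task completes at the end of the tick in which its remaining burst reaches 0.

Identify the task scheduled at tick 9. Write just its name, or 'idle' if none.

running at tick 9 = F

t=0: ready={F} → run F
t=1: ready={F} → run F
t=2: ready={F} → run F
t=3: ready={F,H} → run H
t=4: ready={F,H} → run H
t=5: ready={F,H} → run H
t=6: ready={F,H} → run H
t=7: ready={F,H} → run H
t=8: ready={F} → run F
t=9: ready={F} → run F
t=10: ready={F} → run F
t=11: ready={F} → run F
t=12: (idle)
t=13: (idle)
t=14: (idle)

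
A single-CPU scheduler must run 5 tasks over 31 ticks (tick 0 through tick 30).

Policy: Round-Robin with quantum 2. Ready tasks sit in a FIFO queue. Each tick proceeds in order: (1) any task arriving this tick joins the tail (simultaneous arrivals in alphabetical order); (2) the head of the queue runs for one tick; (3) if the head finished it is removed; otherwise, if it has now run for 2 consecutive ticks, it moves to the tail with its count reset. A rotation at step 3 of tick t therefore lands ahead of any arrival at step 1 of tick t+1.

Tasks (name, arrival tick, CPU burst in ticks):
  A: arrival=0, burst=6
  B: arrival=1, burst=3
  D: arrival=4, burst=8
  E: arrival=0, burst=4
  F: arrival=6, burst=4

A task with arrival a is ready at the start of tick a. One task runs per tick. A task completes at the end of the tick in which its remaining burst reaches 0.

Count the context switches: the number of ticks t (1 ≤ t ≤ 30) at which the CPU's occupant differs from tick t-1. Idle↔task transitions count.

t=0: queue=[A,E] q_used=0 → run A
t=1: queue=[A,E,B] q_used=1 → run A
t=2: queue=[E,B,A] q_used=0 → run E
t=3: queue=[E,B,A] q_used=1 → run E
t=4: queue=[B,A,E,D] q_used=0 → run B
t=5: queue=[B,A,E,D] q_used=1 → run B
t=6: queue=[A,E,D,B,F] q_used=0 → run A
t=7: queue=[A,E,D,B,F] q_used=1 → run A
t=8: queue=[E,D,B,F,A] q_used=0 → run E
t=9: queue=[E,D,B,F,A] q_used=1 → run E
t=10: queue=[D,B,F,A] q_used=0 → run D
t=11: queue=[D,B,F,A] q_used=1 → run D
t=12: queue=[B,F,A,D] q_used=0 → run B
t=13: queue=[F,A,D] q_used=0 → run F
t=14: queue=[F,A,D] q_used=1 → run F
t=15: queue=[A,D,F] q_used=0 → run A
t=16: queue=[A,D,F] q_used=1 → run A
t=17: queue=[D,F] q_used=0 → run D
t=18: queue=[D,F] q_used=1 → run D
t=19: queue=[F,D] q_used=0 → run F
t=20: queue=[F,D] q_used=1 → run F
t=21: queue=[D] q_used=0 → run D
t=22: queue=[D] q_used=1 → run D
t=23: queue=[D] q_used=0 → run D
t=24: queue=[D] q_used=1 → run D
t=25: (idle)
t=26: (idle)
t=27: (idle)
t=28: (idle)
t=29: (idle)
t=30: (idle)

context switches = 12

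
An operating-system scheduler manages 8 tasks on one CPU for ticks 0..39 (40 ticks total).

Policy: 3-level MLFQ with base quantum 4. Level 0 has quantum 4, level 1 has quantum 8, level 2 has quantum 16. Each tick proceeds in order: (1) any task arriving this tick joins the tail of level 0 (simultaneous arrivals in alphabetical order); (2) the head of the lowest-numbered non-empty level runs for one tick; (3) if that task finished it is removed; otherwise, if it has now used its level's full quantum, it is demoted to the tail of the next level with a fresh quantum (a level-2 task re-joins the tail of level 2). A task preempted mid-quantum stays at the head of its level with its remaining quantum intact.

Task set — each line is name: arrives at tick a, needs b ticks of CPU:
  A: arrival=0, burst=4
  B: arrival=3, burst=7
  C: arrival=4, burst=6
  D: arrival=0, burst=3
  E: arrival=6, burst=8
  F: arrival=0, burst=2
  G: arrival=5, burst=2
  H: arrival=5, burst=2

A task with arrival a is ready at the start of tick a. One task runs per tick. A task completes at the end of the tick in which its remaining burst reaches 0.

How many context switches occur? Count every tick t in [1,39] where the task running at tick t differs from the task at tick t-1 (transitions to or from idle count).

context switches = 11

t=0: L0/L1/L2 = ADF/-/- → run A
t=1: L0/L1/L2 = ADF/-/- → run A
t=2: L0/L1/L2 = ADF/-/- → run A
t=3: L0/L1/L2 = ADFB/-/- → run A
t=4: L0/L1/L2 = DFBC/-/- → run D
t=5: L0/L1/L2 = DFBCGH/-/- → run D
t=6: L0/L1/L2 = DFBCGHE/-/- → run D
t=7: L0/L1/L2 = FBCGHE/-/- → run F
t=8: L0/L1/L2 = FBCGHE/-/- → run F
t=9: L0/L1/L2 = BCGHE/-/- → run B
t=10: L0/L1/L2 = BCGHE/-/- → run B
t=11: L0/L1/L2 = BCGHE/-/- → run B
t=12: L0/L1/L2 = BCGHE/-/- → run B
t=13: L0/L1/L2 = CGHE/B/- → run C
t=14: L0/L1/L2 = CGHE/B/- → run C
t=15: L0/L1/L2 = CGHE/B/- → run C
t=16: L0/L1/L2 = CGHE/B/- → run C
t=17: L0/L1/L2 = GHE/BC/- → run G
t=18: L0/L1/L2 = GHE/BC/- → run G
t=19: L0/L1/L2 = HE/BC/- → run H
t=20: L0/L1/L2 = HE/BC/- → run H
t=21: L0/L1/L2 = E/BC/- → run E
t=22: L0/L1/L2 = E/BC/- → run E
t=23: L0/L1/L2 = E/BC/- → run E
t=24: L0/L1/L2 = E/BC/- → run E
t=25: L0/L1/L2 = -/BCE/- → run B
t=26: L0/L1/L2 = -/BCE/- → run B
t=27: L0/L1/L2 = -/BCE/- → run B
t=28: L0/L1/L2 = -/CE/- → run C
t=29: L0/L1/L2 = -/CE/- → run C
t=30: L0/L1/L2 = -/E/- → run E
t=31: L0/L1/L2 = -/E/- → run E
t=32: L0/L1/L2 = -/E/- → run E
t=33: L0/L1/L2 = -/E/- → run E
t=34: (idle)
t=35: (idle)
t=36: (idle)
t=37: (idle)
t=38: (idle)
t=39: (idle)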